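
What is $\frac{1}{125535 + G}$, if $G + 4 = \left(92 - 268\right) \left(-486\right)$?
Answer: $\frac{1}{211067} \approx 4.7378 \cdot 10^{-6}$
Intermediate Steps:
$G = 85532$ ($G = -4 + \left(92 - 268\right) \left(-486\right) = -4 - -85536 = -4 + 85536 = 85532$)
$\frac{1}{125535 + G} = \frac{1}{125535 + 85532} = \frac{1}{211067}$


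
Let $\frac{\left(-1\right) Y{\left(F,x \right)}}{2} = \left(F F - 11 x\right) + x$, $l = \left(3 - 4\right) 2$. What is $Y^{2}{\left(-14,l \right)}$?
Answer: $186624$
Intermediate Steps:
$l = -2$ ($l = \left(-1\right) 2 = -2$)
$Y{\left(F,x \right)} = - 2 F^{2} + 20 x$ ($Y{\left(F,x \right)} = - 2 \left(\left(F F - 11 x\right) + x\right) = - 2 \left(\left(F^{2} - 11 x\right) + x\right) = - 2 \left(F^{2} - 10 x\right) = - 2 F^{2} + 20 x$)
$Y^{2}{\left(-14,l \right)} = \left(- 2 \left(-14\right)^{2} + 20 \left(-2\right)\right)^{2} = \left(\left(-2\right) 196 - 40\right)^{2} = \left(-392 - 40\right)^{2} = \left(-432\right)^{2} = 186624$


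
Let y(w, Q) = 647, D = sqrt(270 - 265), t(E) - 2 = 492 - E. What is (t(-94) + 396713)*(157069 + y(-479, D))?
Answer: 62660724516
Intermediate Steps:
t(E) = 494 - E (t(E) = 2 + (492 - E) = 494 - E)
D = sqrt(5) ≈ 2.2361
(t(-94) + 396713)*(157069 + y(-479, D)) = ((494 - 1*(-94)) + 396713)*(157069 + 647) = ((494 + 94) + 396713)*157716 = (588 + 396713)*157716 = 397301*157716 = 62660724516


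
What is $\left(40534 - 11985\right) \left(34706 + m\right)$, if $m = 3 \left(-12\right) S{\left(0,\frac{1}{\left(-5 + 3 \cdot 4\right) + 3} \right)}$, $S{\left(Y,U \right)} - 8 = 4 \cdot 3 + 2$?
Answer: $968210786$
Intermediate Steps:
$S{\left(Y,U \right)} = 22$ ($S{\left(Y,U \right)} = 8 + \left(4 \cdot 3 + 2\right) = 8 + \left(12 + 2\right) = 8 + 14 = 22$)
$m = -792$ ($m = 3 \left(-12\right) 22 = \left(-36\right) 22 = -792$)
$\left(40534 - 11985\right) \left(34706 + m\right) = \left(40534 - 11985\right) \left(34706 - 792\right) = 28549 \cdot 33914 = 968210786$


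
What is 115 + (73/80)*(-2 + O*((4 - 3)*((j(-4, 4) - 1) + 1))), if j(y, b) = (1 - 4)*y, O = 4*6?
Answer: 15039/40 ≈ 375.98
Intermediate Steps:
O = 24
j(y, b) = -3*y
115 + (73/80)*(-2 + O*((4 - 3)*((j(-4, 4) - 1) + 1))) = 115 + (73/80)*(-2 + 24*((4 - 3)*((-3*(-4) - 1) + 1))) = 115 + (73*(1/80))*(-2 + 24*(1*((12 - 1) + 1))) = 115 + 73*(-2 + 24*(1*(11 + 1)))/80 = 115 + 73*(-2 + 24*(1*12))/80 = 115 + 73*(-2 + 24*12)/80 = 115 + 73*(-2 + 288)/80 = 115 + (73/80)*286 = 115 + 10439/40 = 15039/40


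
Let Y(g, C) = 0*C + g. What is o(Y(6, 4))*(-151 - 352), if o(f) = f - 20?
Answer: 7042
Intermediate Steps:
Y(g, C) = g (Y(g, C) = 0 + g = g)
o(f) = -20 + f
o(Y(6, 4))*(-151 - 352) = (-20 + 6)*(-151 - 352) = -14*(-503) = 7042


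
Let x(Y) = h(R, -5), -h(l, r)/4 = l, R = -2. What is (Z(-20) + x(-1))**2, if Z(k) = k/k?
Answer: 81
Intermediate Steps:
h(l, r) = -4*l
x(Y) = 8 (x(Y) = -4*(-2) = 8)
Z(k) = 1
(Z(-20) + x(-1))**2 = (1 + 8)**2 = 9**2 = 81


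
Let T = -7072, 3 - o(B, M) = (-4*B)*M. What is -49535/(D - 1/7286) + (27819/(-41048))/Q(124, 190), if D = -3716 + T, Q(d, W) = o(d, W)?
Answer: 199454444421564347/43438335392663288 ≈ 4.5917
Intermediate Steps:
o(B, M) = 3 + 4*B*M (o(B, M) = 3 - (-4*B)*M = 3 - (-4)*B*M = 3 + 4*B*M)
Q(d, W) = 3 + 4*W*d (Q(d, W) = 3 + 4*d*W = 3 + 4*W*d)
D = -10788 (D = -3716 - 7072 = -10788)
-49535/(D - 1/7286) + (27819/(-41048))/Q(124, 190) = -49535/(-10788 - 1/7286) + (27819/(-41048))/(3 + 4*190*124) = -49535/(-10788 - 1*1/7286) + (27819*(-1/41048))/(3 + 94240) = -49535/(-10788 - 1/7286) - 27819/41048/94243 = -49535/(-78601369/7286) - 27819/41048*1/94243 = -49535*(-7286/78601369) - 27819/3868486664 = 360912010/78601369 - 27819/3868486664 = 199454444421564347/43438335392663288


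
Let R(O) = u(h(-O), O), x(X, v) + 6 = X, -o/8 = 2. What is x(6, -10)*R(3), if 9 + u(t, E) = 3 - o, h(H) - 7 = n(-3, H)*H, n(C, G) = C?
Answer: 0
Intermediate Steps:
o = -16 (o = -8*2 = -16)
x(X, v) = -6 + X
h(H) = 7 - 3*H
u(t, E) = 10 (u(t, E) = -9 + (3 - 1*(-16)) = -9 + (3 + 16) = -9 + 19 = 10)
R(O) = 10
x(6, -10)*R(3) = (-6 + 6)*10 = 0*10 = 0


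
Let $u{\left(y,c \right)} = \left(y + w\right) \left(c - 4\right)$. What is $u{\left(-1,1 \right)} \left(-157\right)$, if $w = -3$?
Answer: $-1884$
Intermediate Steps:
$u{\left(y,c \right)} = \left(-4 + c\right) \left(-3 + y\right)$ ($u{\left(y,c \right)} = \left(y - 3\right) \left(c - 4\right) = \left(-3 + y\right) \left(-4 + c\right) = \left(-4 + c\right) \left(-3 + y\right)$)
$u{\left(-1,1 \right)} \left(-157\right) = \left(12 - -4 - 3 + 1 \left(-1\right)\right) \left(-157\right) = \left(12 + 4 - 3 - 1\right) \left(-157\right) = 12 \left(-157\right) = -1884$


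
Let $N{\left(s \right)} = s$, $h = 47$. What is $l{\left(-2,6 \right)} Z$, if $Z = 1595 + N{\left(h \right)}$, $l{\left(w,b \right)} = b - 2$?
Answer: $6568$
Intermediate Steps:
$l{\left(w,b \right)} = -2 + b$ ($l{\left(w,b \right)} = b - 2 = -2 + b$)
$Z = 1642$ ($Z = 1595 + 47 = 1642$)
$l{\left(-2,6 \right)} Z = \left(-2 + 6\right) 1642 = 4 \cdot 1642 = 6568$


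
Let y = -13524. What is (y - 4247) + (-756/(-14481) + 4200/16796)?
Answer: -120062228095/6756191 ≈ -17771.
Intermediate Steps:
(y - 4247) + (-756/(-14481) + 4200/16796) = (-13524 - 4247) + (-756/(-14481) + 4200/16796) = -17771 + (-756*(-1/14481) + 4200*(1/16796)) = -17771 + (84/1609 + 1050/4199) = -17771 + 2042166/6756191 = -120062228095/6756191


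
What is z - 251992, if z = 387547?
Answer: 135555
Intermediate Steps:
z - 251992 = 387547 - 251992 = 135555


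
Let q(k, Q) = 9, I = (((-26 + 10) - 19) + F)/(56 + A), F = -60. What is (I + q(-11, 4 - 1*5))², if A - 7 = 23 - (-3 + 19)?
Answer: 11449/196 ≈ 58.413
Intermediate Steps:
A = 14 (A = 7 + (23 - (-3 + 19)) = 7 + (23 - 1*16) = 7 + (23 - 16) = 7 + 7 = 14)
I = -19/14 (I = (((-26 + 10) - 19) - 60)/(56 + 14) = ((-16 - 19) - 60)/70 = (-35 - 60)*(1/70) = -95*1/70 = -19/14 ≈ -1.3571)
(I + q(-11, 4 - 1*5))² = (-19/14 + 9)² = (107/14)² = 11449/196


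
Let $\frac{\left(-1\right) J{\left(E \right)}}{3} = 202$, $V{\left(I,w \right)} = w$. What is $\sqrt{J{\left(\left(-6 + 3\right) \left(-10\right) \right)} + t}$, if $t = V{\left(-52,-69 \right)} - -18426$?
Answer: $\sqrt{17751} \approx 133.23$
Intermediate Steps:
$J{\left(E \right)} = -606$ ($J{\left(E \right)} = \left(-3\right) 202 = -606$)
$t = 18357$ ($t = -69 - -18426 = -69 + 18426 = 18357$)
$\sqrt{J{\left(\left(-6 + 3\right) \left(-10\right) \right)} + t} = \sqrt{-606 + 18357} = \sqrt{17751}$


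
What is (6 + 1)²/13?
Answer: 49/13 ≈ 3.7692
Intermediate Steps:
(6 + 1)²/13 = (1/13)*7² = (1/13)*49 = 49/13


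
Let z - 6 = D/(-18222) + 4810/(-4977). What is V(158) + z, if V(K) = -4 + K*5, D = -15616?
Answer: 11969543510/15115149 ≈ 791.89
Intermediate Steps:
V(K) = -4 + 5*K
z = 89036396/15115149 (z = 6 + (-15616/(-18222) + 4810/(-4977)) = 6 + (-15616*(-1/18222) + 4810*(-1/4977)) = 6 + (7808/9111 - 4810/4977) = 6 - 1654498/15115149 = 89036396/15115149 ≈ 5.8905)
V(158) + z = (-4 + 5*158) + 89036396/15115149 = (-4 + 790) + 89036396/15115149 = 786 + 89036396/15115149 = 11969543510/15115149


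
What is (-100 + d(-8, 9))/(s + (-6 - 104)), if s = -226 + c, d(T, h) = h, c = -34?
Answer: 91/370 ≈ 0.24595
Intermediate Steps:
s = -260 (s = -226 - 34 = -260)
(-100 + d(-8, 9))/(s + (-6 - 104)) = (-100 + 9)/(-260 + (-6 - 104)) = -91/(-260 - 110) = -91/(-370) = -91*(-1/370) = 91/370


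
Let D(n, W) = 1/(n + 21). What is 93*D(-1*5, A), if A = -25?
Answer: 93/16 ≈ 5.8125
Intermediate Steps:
D(n, W) = 1/(21 + n)
93*D(-1*5, A) = 93/(21 - 1*5) = 93/(21 - 5) = 93/16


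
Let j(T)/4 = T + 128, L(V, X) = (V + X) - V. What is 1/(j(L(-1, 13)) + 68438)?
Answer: 1/69002 ≈ 1.4492e-5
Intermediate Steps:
L(V, X) = X
j(T) = 512 + 4*T (j(T) = 4*(T + 128) = 4*(128 + T) = 512 + 4*T)
1/(j(L(-1, 13)) + 68438) = 1/((512 + 4*13) + 68438) = 1/((512 + 52) + 68438) = 1/(564 + 68438) = 1/69002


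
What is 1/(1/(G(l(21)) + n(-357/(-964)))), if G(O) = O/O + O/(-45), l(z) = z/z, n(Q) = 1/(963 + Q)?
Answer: 13635232/13930335 ≈ 0.97882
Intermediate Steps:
l(z) = 1
G(O) = 1 - O/45 (G(O) = 1 + O*(-1/45) = 1 - O/45)
1/(1/(G(l(21)) + n(-357/(-964)))) = 1/(1/((1 - 1/45*1) + 1/(963 - 357/(-964)))) = 1/(1/((1 - 1/45) + 1/(963 - 357*(-1/964)))) = 1/(1/(44/45 + 1/(963 + 357/964))) = 1/(1/(44/45 + 1/(928689/964))) = 1/(1/(44/45 + 964/928689)) = 1/(1/(13635232/13930335)) = 1/(13930335/13635232) = 13635232/13930335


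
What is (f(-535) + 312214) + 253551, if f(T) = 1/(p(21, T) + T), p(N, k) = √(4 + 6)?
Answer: 32386085788/57243 - √10/286215 ≈ 5.6577e+5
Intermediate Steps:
p(N, k) = √10
f(T) = 1/(T + √10) (f(T) = 1/(√10 + T) = 1/(T + √10))
(f(-535) + 312214) + 253551 = (1/(-535 + √10) + 312214) + 253551 = (312214 + 1/(-535 + √10)) + 253551 = 565765 + 1/(-535 + √10)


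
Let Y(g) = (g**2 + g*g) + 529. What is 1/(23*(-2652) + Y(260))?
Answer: 1/74733 ≈ 1.3381e-5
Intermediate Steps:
Y(g) = 529 + 2*g**2 (Y(g) = (g**2 + g**2) + 529 = 2*g**2 + 529 = 529 + 2*g**2)
1/(23*(-2652) + Y(260)) = 1/(23*(-2652) + (529 + 2*260**2)) = 1/(-60996 + (529 + 2*67600)) = 1/(-60996 + (529 + 135200)) = 1/(-60996 + 135729) = 1/74733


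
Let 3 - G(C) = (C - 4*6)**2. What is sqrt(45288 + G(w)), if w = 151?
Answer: sqrt(29162) ≈ 170.77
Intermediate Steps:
G(C) = 3 - (-24 + C)**2 (G(C) = 3 - (C - 4*6)**2 = 3 - (C - 1*24)**2 = 3 - (C - 24)**2 = 3 - (-24 + C)**2)
sqrt(45288 + G(w)) = sqrt(45288 + (3 - (-24 + 151)**2)) = sqrt(45288 + (3 - 1*127**2)) = sqrt(45288 + (3 - 1*16129)) = sqrt(45288 + (3 - 16129)) = sqrt(45288 - 16126) = sqrt(29162)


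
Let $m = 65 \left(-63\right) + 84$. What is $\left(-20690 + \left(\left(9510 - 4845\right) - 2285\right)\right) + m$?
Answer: $-22321$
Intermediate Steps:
$m = -4011$ ($m = -4095 + 84 = -4011$)
$\left(-20690 + \left(\left(9510 - 4845\right) - 2285\right)\right) + m = \left(-20690 + \left(\left(9510 - 4845\right) - 2285\right)\right) - 4011 = \left(-20690 + \left(4665 - 2285\right)\right) - 4011 = \left(-20690 + 2380\right) - 4011 = -18310 - 4011 = -22321$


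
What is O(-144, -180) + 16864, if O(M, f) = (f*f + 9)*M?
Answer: -4650032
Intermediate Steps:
O(M, f) = M*(9 + f²) (O(M, f) = (f² + 9)*M = (9 + f²)*M = M*(9 + f²))
O(-144, -180) + 16864 = -144*(9 + (-180)²) + 16864 = -144*(9 + 32400) + 16864 = -144*32409 + 16864 = -4666896 + 16864 = -4650032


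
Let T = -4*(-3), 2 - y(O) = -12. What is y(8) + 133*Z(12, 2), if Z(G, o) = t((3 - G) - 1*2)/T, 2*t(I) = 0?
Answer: 14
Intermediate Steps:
y(O) = 14 (y(O) = 2 - 1*(-12) = 2 + 12 = 14)
T = 12
t(I) = 0 (t(I) = (1/2)*0 = 0)
Z(G, o) = 0 (Z(G, o) = 0/12 = 0*(1/12) = 0)
y(8) + 133*Z(12, 2) = 14 + 133*0 = 14 + 0 = 14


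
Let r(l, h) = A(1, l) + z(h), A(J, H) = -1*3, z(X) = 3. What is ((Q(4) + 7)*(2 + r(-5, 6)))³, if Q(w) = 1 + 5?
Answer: 17576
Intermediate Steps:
A(J, H) = -3
Q(w) = 6
r(l, h) = 0 (r(l, h) = -3 + 3 = 0)
((Q(4) + 7)*(2 + r(-5, 6)))³ = ((6 + 7)*(2 + 0))³ = (13*2)³ = 26³ = 17576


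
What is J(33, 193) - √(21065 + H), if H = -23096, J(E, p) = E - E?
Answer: -I*√2031 ≈ -45.067*I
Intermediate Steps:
J(E, p) = 0
J(33, 193) - √(21065 + H) = 0 - √(21065 - 23096) = 0 - √(-2031) = 0 - I*√2031 = -I*√2031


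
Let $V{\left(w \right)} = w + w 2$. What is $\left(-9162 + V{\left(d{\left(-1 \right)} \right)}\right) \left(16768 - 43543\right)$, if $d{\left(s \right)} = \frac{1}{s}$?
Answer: $245392875$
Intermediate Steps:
$V{\left(w \right)} = 3 w$ ($V{\left(w \right)} = w + 2 w = 3 w$)
$\left(-9162 + V{\left(d{\left(-1 \right)} \right)}\right) \left(16768 - 43543\right) = \left(-9162 + \frac{3}{-1}\right) \left(16768 - 43543\right) = \left(-9162 + 3 \left(-1\right)\right) \left(-26775\right) = \left(-9162 - 3\right) \left(-26775\right) = \left(-9165\right) \left(-26775\right) = 245392875$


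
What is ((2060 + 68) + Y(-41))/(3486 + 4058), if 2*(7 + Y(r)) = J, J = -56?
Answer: 91/328 ≈ 0.27744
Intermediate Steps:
Y(r) = -35 (Y(r) = -7 + (½)*(-56) = -7 - 28 = -35)
((2060 + 68) + Y(-41))/(3486 + 4058) = ((2060 + 68) - 35)/(3486 + 4058) = (2128 - 35)/7544 = 2093*(1/7544) = 91/328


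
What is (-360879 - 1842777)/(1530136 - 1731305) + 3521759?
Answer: 708470939927/201169 ≈ 3.5218e+6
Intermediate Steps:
(-360879 - 1842777)/(1530136 - 1731305) + 3521759 = -2203656/(-201169) + 3521759 = -2203656*(-1/201169) + 3521759 = 2203656/201169 + 3521759 = 708470939927/201169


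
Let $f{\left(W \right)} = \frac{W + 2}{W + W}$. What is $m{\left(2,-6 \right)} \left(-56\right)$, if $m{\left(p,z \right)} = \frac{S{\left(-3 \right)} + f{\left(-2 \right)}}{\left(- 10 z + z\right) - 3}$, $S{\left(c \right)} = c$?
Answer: $\frac{56}{17} \approx 3.2941$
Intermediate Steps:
$f{\left(W \right)} = \frac{2 + W}{2 W}$
$m{\left(p,z \right)} = - \frac{3}{-3 - 9 z}$ ($m{\left(p,z \right)} = \frac{-3 + \frac{2 - 2}{2 \left(-2\right)}}{\left(- 10 z + z\right) - 3} = \frac{-3 + \frac{1}{2} \left(- \frac{1}{2}\right) 0}{- 9 z - 3} = \frac{-3 + 0}{-3 - 9 z} = - \frac{3}{-3 - 9 z}$)
$m{\left(2,-6 \right)} \left(-56\right) = \frac{1}{1 + 3 \left(-6\right)} \left(-56\right) = \frac{1}{1 - 18} \left(-56\right) = \frac{1}{-17} \left(-56\right) = \left(- \frac{1}{17}\right) \left(-56\right) = \frac{56}{17}$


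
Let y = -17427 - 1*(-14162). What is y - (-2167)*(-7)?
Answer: -18434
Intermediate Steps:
y = -3265 (y = -17427 + 14162 = -3265)
y - (-2167)*(-7) = -3265 - (-2167)*(-7) = -3265 - 1*15169 = -3265 - 15169 = -18434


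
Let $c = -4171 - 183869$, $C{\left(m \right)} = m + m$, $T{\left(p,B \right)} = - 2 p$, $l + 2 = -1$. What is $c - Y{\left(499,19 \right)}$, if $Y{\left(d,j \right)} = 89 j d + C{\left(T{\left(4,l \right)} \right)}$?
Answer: $-1031833$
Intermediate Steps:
$l = -3$ ($l = -2 - 1 = -3$)
$C{\left(m \right)} = 2 m$
$c = -188040$
$Y{\left(d,j \right)} = -16 + 89 d j$ ($Y{\left(d,j \right)} = 89 j d + 2 \left(\left(-2\right) 4\right) = 89 d j + 2 \left(-8\right) = 89 d j - 16 = -16 + 89 d j$)
$c - Y{\left(499,19 \right)} = -188040 - \left(-16 + 89 \cdot 499 \cdot 19\right) = -188040 - \left(-16 + 843809\right) = -188040 - 843793 = -1031833$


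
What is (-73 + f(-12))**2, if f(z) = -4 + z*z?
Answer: 4489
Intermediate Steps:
f(z) = -4 + z**2
(-73 + f(-12))**2 = (-73 + (-4 + (-12)**2))**2 = (-73 + (-4 + 144))**2 = (-73 + 140)**2 = 67**2 = 4489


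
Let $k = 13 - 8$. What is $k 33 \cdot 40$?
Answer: $6600$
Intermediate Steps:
$k = 5$
$k 33 \cdot 40 = 5 \cdot 33 \cdot 40 = 165 \cdot 40 = 6600$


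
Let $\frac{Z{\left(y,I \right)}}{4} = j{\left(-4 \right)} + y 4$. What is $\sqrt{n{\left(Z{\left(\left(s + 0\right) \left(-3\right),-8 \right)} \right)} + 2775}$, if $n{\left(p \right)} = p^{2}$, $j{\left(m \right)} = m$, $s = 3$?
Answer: $5 \sqrt{1135} \approx 168.45$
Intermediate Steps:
$Z{\left(y,I \right)} = -16 + 16 y$ ($Z{\left(y,I \right)} = 4 \left(-4 + y 4\right) = 4 \left(-4 + 4 y\right) = -16 + 16 y$)
$\sqrt{n{\left(Z{\left(\left(s + 0\right) \left(-3\right),-8 \right)} \right)} + 2775} = \sqrt{\left(-16 + 16 \left(3 + 0\right) \left(-3\right)\right)^{2} + 2775} = \sqrt{\left(-16 + 16 \cdot 3 \left(-3\right)\right)^{2} + 2775} = \sqrt{\left(-16 + 16 \left(-9\right)\right)^{2} + 2775} = \sqrt{\left(-16 - 144\right)^{2} + 2775} = \sqrt{\left(-160\right)^{2} + 2775} = \sqrt{25600 + 2775} = \sqrt{28375} = 5 \sqrt{1135}$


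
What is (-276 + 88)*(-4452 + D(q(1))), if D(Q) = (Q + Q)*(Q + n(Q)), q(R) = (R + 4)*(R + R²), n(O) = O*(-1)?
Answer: 836976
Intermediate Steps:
n(O) = -O
q(R) = (4 + R)*(R + R²)
D(Q) = 0 (D(Q) = (Q + Q)*(Q - Q) = (2*Q)*0 = 0)
(-276 + 88)*(-4452 + D(q(1))) = (-276 + 88)*(-4452 + 0) = -188*(-4452) = 836976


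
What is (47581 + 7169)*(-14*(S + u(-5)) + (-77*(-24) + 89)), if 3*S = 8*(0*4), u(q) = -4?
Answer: 109116750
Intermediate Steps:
S = 0 (S = (8*(0*4))/3 = (8*0)/3 = (1/3)*0 = 0)
(47581 + 7169)*(-14*(S + u(-5)) + (-77*(-24) + 89)) = (47581 + 7169)*(-14*(0 - 4) + (-77*(-24) + 89)) = 54750*(-14*(-4) + (1848 + 89)) = 54750*(56 + 1937) = 54750*1993 = 109116750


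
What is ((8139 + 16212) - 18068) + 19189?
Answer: 25472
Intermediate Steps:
((8139 + 16212) - 18068) + 19189 = (24351 - 18068) + 19189 = 6283 + 19189 = 25472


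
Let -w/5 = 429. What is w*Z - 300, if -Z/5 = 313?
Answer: 3356625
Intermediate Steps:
w = -2145 (w = -5*429 = -2145)
Z = -1565 (Z = -5*313 = -1565)
w*Z - 300 = -2145*(-1565) - 300 = 3356925 - 300 = 3356625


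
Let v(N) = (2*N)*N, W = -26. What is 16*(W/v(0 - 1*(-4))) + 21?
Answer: 8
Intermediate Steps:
v(N) = 2*N²
16*(W/v(0 - 1*(-4))) + 21 = 16*(-26*1/(2*(0 - 1*(-4))²)) + 21 = 16*(-26*1/(2*(0 + 4)²)) + 21 = 16*(-26/(2*4²)) + 21 = 16*(-26/(2*16)) + 21 = 16*(-26/32) + 21 = 16*(-26*1/32) + 21 = 16*(-13/16) + 21 = -13 + 21 = 8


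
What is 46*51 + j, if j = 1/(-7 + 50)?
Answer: 100879/43 ≈ 2346.0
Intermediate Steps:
j = 1/43 ≈ 0.023256
46*51 + j = 46*51 + 1/43 = 2346 + 1/43 = 100879/43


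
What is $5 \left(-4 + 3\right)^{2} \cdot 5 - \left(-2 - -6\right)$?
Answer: $21$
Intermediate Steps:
$5 \left(-4 + 3\right)^{2} \cdot 5 - \left(-2 - -6\right) = 5 \left(-1\right)^{2} \cdot 5 - \left(-2 + 6\right) = 5 \cdot 1 \cdot 5 - 4 = 5 \cdot 5 - 4 = 25 - 4 = 21$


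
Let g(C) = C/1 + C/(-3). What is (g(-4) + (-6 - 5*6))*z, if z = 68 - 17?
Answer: -1972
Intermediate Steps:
g(C) = 2*C/3 (g(C) = C*1 + C*(-1/3) = C - C/3 = 2*C/3)
z = 51
(g(-4) + (-6 - 5*6))*z = ((2/3)*(-4) + (-6 - 5*6))*51 = (-8/3 + (-6 - 30))*51 = (-8/3 - 36)*51 = -116/3*51 = -1972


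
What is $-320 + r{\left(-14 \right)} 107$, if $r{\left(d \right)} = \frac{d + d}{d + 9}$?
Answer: $\frac{1396}{5} \approx 279.2$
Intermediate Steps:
$r{\left(d \right)} = \frac{2 d}{9 + d}$
$-320 + r{\left(-14 \right)} 107 = -320 + 2 \left(-14\right) \frac{1}{9 - 14} \cdot 107 = -320 + 2 \left(-14\right) \frac{1}{-5} \cdot 107 = -320 + 2 \left(-14\right) \left(- \frac{1}{5}\right) 107 = -320 + \frac{28}{5} \cdot 107 = -320 + \frac{2996}{5} = \frac{1396}{5}$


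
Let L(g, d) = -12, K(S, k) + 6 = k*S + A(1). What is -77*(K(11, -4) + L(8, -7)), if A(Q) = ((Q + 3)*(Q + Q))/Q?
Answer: 4158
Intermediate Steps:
A(Q) = 6 + 2*Q (A(Q) = ((3 + Q)*(2*Q))/Q = (2*Q*(3 + Q))/Q = 6 + 2*Q)
K(S, k) = 2 + S*k (K(S, k) = -6 + (k*S + (6 + 2*1)) = -6 + (S*k + (6 + 2)) = -6 + (S*k + 8) = -6 + (8 + S*k) = 2 + S*k)
-77*(K(11, -4) + L(8, -7)) = -77*((2 + 11*(-4)) - 12) = -77*((2 - 44) - 12) = -77*(-42 - 12) = -77*(-54) = 4158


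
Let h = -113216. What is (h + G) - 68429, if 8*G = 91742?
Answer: -680709/4 ≈ -1.7018e+5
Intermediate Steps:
G = 45871/4 (G = (⅛)*91742 = 45871/4 ≈ 11468.)
(h + G) - 68429 = (-113216 + 45871/4) - 68429 = -406993/4 - 68429 = -680709/4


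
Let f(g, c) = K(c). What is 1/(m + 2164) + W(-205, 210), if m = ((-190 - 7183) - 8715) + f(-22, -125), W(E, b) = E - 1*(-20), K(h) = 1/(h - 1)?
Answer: -324568751/1754425 ≈ -185.00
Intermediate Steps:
K(h) = 1/(-1 + h)
W(E, b) = 20 + E (W(E, b) = E + 20 = 20 + E)
f(g, c) = 1/(-1 + c)
m = -2027089/126 (m = ((-190 - 7183) - 8715) + 1/(-1 - 125) = (-7373 - 8715) + 1/(-126) = -16088 - 1/126 = -2027089/126 ≈ -16088.)
1/(m + 2164) + W(-205, 210) = 1/(-2027089/126 + 2164) + (20 - 205) = 1/(-1754425/126) - 185 = -126/1754425 - 185 = -324568751/1754425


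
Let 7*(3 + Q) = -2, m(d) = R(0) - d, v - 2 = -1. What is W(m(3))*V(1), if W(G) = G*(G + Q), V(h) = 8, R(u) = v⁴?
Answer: 592/7 ≈ 84.571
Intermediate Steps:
v = 1 (v = 2 - 1 = 1)
R(u) = 1 (R(u) = 1⁴ = 1)
m(d) = 1 - d
Q = -23/7 (Q = -3 + (⅐)*(-2) = -3 - 2/7 = -23/7 ≈ -3.2857)
W(G) = G*(-23/7 + G) (W(G) = G*(G - 23/7) = G*(-23/7 + G))
W(m(3))*V(1) = ((1 - 1*3)*(-23 + 7*(1 - 1*3))/7)*8 = ((1 - 3)*(-23 + 7*(1 - 3))/7)*8 = ((⅐)*(-2)*(-23 + 7*(-2)))*8 = ((⅐)*(-2)*(-23 - 14))*8 = ((⅐)*(-2)*(-37))*8 = (74/7)*8 = 592/7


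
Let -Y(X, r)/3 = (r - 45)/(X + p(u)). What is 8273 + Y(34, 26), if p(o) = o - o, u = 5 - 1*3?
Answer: 281339/34 ≈ 8274.7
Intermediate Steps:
u = 2 (u = 5 - 3 = 2)
p(o) = 0
Y(X, r) = -3*(-45 + r)/X (Y(X, r) = -3*(r - 45)/(X + 0) = -3*(-45 + r)/X)
8273 + Y(34, 26) = 8273 + 3*(45 - 1*26)/34 = 8273 + 3*(1/34)*(45 - 26) = 8273 + 3*(1/34)*19 = 8273 + 57/34 = 281339/34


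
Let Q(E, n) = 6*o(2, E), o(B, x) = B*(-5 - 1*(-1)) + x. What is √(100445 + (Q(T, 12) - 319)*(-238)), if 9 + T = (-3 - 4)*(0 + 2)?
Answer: 3*√24515 ≈ 469.72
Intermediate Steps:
o(B, x) = x - 4*B (o(B, x) = B*(-5 + 1) + x = B*(-4) + x = -4*B + x = x - 4*B)
T = -23 (T = -9 + (-3 - 4)*(0 + 2) = -9 - 7*2 = -9 - 14 = -23)
Q(E, n) = -48 + 6*E (Q(E, n) = 6*(E - 4*2) = 6*(E - 8) = 6*(-8 + E) = -48 + 6*E)
√(100445 + (Q(T, 12) - 319)*(-238)) = √(100445 + ((-48 + 6*(-23)) - 319)*(-238)) = √(100445 + ((-48 - 138) - 319)*(-238)) = √(100445 + (-186 - 319)*(-238)) = √(100445 - 505*(-238)) = √(100445 + 120190) = √220635 = 3*√24515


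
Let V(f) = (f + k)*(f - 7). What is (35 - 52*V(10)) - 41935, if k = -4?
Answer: -42836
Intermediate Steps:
V(f) = (-7 + f)*(-4 + f) (V(f) = (f - 4)*(f - 7) = (-4 + f)*(-7 + f) = (-7 + f)*(-4 + f))
(35 - 52*V(10)) - 41935 = (35 - 52*(28 + 10² - 11*10)) - 41935 = (35 - 52*(28 + 100 - 110)) - 41935 = (35 - 52*18) - 41935 = (35 - 936) - 41935 = -901 - 41935 = -42836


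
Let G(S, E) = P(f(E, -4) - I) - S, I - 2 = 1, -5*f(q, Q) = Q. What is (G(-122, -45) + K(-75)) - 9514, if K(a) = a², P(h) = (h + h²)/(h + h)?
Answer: -18838/5 ≈ -3767.6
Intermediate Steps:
f(q, Q) = -Q/5
I = 3 (I = 2 + 1 = 3)
P(h) = (h + h²)/(2*h) (P(h) = (h + h²)/((2*h)) = (h + h²)*(1/(2*h)) = (h + h²)/(2*h))
G(S, E) = -⅗ - S (G(S, E) = (½ + (-⅕*(-4) - 1*3)/2) - S = (½ + (⅘ - 3)/2) - S = (½ + (½)*(-11/5)) - S = (½ - 11/10) - S = -⅗ - S)
(G(-122, -45) + K(-75)) - 9514 = ((-⅗ - 1*(-122)) + (-75)²) - 9514 = ((-⅗ + 122) + 5625) - 9514 = (607/5 + 5625) - 9514 = 28732/5 - 9514 = -18838/5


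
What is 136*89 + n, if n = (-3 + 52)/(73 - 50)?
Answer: 278441/23 ≈ 12106.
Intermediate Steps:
n = 49/23 ≈ 2.1304
136*89 + n = 136*89 + 49/23 = 12104 + 49/23 = 278441/23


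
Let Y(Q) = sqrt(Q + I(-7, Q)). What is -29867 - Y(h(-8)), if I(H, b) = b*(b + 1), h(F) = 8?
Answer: -29867 - 4*sqrt(5) ≈ -29876.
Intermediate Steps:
I(H, b) = b*(1 + b)
Y(Q) = sqrt(Q + Q*(1 + Q))
-29867 - Y(h(-8)) = -29867 - sqrt(8*(2 + 8)) = -29867 - sqrt(8*10) = -29867 - sqrt(80) = -29867 - 4*sqrt(5)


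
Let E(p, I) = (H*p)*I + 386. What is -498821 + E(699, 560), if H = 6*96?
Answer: 224971005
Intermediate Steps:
H = 576
E(p, I) = 386 + 576*I*p (E(p, I) = (576*p)*I + 386 = 576*I*p + 386 = 386 + 576*I*p)
-498821 + E(699, 560) = -498821 + (386 + 576*560*699) = -498821 + (386 + 225469440) = -498821 + 225469826 = 224971005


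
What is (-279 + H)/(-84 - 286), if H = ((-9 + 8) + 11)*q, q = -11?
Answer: 389/370 ≈ 1.0514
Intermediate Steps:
H = -110 (H = ((-9 + 8) + 11)*(-11) = (-1 + 11)*(-11) = 10*(-11) = -110)
(-279 + H)/(-84 - 286) = (-279 - 110)/(-84 - 286) = -389/(-370) = -389*(-1/370) = 389/370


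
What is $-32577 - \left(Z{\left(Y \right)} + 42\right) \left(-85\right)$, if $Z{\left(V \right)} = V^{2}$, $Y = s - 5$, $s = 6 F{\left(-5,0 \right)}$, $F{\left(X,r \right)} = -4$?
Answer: $42478$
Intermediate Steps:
$s = -24$ ($s = 6 \left(-4\right) = -24$)
$Y = -29$ ($Y = -24 - 5 = -29$)
$-32577 - \left(Z{\left(Y \right)} + 42\right) \left(-85\right) = -32577 - \left(\left(-29\right)^{2} + 42\right) \left(-85\right) = -32577 - \left(841 + 42\right) \left(-85\right) = -32577 - 883 \left(-85\right) = -32577 - -75055 = -32577 + 75055 = 42478$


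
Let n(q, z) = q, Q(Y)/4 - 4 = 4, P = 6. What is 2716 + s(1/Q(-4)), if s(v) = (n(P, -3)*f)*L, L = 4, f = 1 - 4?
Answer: 2644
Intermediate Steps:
Q(Y) = 32 (Q(Y) = 16 + 4*4 = 16 + 16 = 32)
f = -3
s(v) = -72 (s(v) = (6*(-3))*4 = -18*4 = -72)
2716 + s(1/Q(-4)) = 2716 - 72 = 2644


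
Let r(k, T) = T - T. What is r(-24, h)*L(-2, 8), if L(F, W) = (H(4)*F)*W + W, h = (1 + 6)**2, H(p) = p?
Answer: 0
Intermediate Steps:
h = 49 (h = 7**2 = 49)
L(F, W) = W + 4*F*W (L(F, W) = (4*F)*W + W = 4*F*W + W = W + 4*F*W)
r(k, T) = 0
r(-24, h)*L(-2, 8) = 0*(8*(1 + 4*(-2))) = 0*(8*(1 - 8)) = 0*(8*(-7)) = 0*(-56) = 0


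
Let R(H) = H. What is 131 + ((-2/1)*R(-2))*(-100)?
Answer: -269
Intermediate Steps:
131 + ((-2/1)*R(-2))*(-100) = 131 + (-2/1*(-2))*(-100) = 131 + (-2*1*(-2))*(-100) = 131 - 2*(-2)*(-100) = 131 + 4*(-100) = 131 - 400 = -269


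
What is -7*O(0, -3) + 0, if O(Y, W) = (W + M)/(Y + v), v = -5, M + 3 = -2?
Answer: -56/5 ≈ -11.200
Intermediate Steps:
M = -5 (M = -3 - 2 = -5)
O(Y, W) = (-5 + W)/(-5 + Y) (O(Y, W) = (W - 5)/(Y - 5) = (-5 + W)/(-5 + Y))
-7*O(0, -3) + 0 = -7*(-5 - 3)/(-5 + 0) + 0 = -7*(-8)/(-5) + 0 = -(-7)*(-8)/5 + 0 = -7*8/5 + 0 = -56/5 + 0 = -56/5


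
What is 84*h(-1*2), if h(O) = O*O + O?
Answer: 168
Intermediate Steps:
h(O) = O + O² (h(O) = O² + O = O + O²)
84*h(-1*2) = 84*((-1*2)*(1 - 1*2)) = 84*(-2*(1 - 2)) = 84*(-2*(-1)) = 84*2 = 168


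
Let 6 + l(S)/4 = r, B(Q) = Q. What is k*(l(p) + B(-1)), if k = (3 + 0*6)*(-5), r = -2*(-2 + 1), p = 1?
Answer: 255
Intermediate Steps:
r = 2 (r = -2*(-1) = 2)
k = -15 (k = (3 + 0)*(-5) = 3*(-5) = -15)
l(S) = -16 (l(S) = -24 + 4*2 = -24 + 8 = -16)
k*(l(p) + B(-1)) = -15*(-16 - 1) = -15*(-17) = 255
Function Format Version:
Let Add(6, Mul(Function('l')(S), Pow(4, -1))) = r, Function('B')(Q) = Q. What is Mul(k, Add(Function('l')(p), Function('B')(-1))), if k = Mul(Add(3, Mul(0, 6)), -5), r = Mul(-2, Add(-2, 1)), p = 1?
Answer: 255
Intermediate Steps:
r = 2 (r = Mul(-2, -1) = 2)
k = -15 (k = Mul(Add(3, 0), -5) = Mul(3, -5) = -15)
Function('l')(S) = -16 (Function('l')(S) = Add(-24, Mul(4, 2)) = Add(-24, 8) = -16)
Mul(k, Add(Function('l')(p), Function('B')(-1))) = Mul(-15, Add(-16, -1)) = Mul(-15, -17) = 255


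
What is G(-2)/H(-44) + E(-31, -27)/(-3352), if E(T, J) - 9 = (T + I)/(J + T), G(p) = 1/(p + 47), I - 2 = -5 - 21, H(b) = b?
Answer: -334219/96235920 ≈ -0.0034729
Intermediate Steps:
I = -24 (I = 2 + (-5 - 21) = 2 - 26 = -24)
G(p) = 1/(47 + p)
E(T, J) = 9 + (-24 + T)/(J + T) (E(T, J) = 9 + (T - 24)/(J + T) = 9 + (-24 + T)/(J + T))
G(-2)/H(-44) + E(-31, -27)/(-3352) = 1/((47 - 2)*(-44)) + ((-24 + 9*(-27) + 10*(-31))/(-27 - 31))/(-3352) = -1/44/45 + ((-24 - 243 - 310)/(-58))*(-1/3352) = (1/45)*(-1/44) - 1/58*(-577)*(-1/3352) = -1/1980 + (577/58)*(-1/3352) = -1/1980 - 577/194416 = -334219/96235920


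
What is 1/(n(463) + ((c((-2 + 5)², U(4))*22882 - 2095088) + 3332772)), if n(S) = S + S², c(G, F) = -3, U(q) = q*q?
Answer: 1/1383870 ≈ 7.2261e-7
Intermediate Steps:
U(q) = q²
1/(n(463) + ((c((-2 + 5)², U(4))*22882 - 2095088) + 3332772)) = 1/(463*(1 + 463) + ((-3*22882 - 2095088) + 3332772)) = 1/(463*464 + ((-68646 - 2095088) + 3332772)) = 1/(214832 + (-2163734 + 3332772)) = 1/(214832 + 1169038) = 1/1383870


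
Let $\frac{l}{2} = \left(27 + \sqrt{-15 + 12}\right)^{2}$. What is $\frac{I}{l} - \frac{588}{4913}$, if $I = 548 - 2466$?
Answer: $\frac{7 \left(- 4536 \sqrt{3} + 734065 i\right)}{29478 \left(- 121 i + 9 \sqrt{3}\right)} \approx -1.4191 + 0.1674 i$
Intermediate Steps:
$l = 2 \left(27 + i \sqrt{3}\right)^{2}$ ($l = 2 \left(27 + \sqrt{-15 + 12}\right)^{2} = 2 \left(27 + \sqrt{-3}\right)^{2} = 2 \left(27 + i \sqrt{3}\right)^{2} \approx 1452.0 + 187.06 i$)
$I = -1918$
$\frac{I}{l} - \frac{588}{4913} = - \frac{1918}{1452 + 108 i \sqrt{3}} - \frac{588}{4913} = - \frac{588}{4913} - \frac{1918}{1452 + 108 i \sqrt{3}}$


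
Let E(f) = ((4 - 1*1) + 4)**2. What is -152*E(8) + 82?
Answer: -7366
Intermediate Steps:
E(f) = 49 (E(f) = ((4 - 1) + 4)**2 = (3 + 4)**2 = 7**2 = 49)
-152*E(8) + 82 = -152*49 + 82 = -7448 + 82 = -7366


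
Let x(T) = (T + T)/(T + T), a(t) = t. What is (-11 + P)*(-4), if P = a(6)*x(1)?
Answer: 20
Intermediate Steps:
x(T) = 1 (x(T) = (2*T)/((2*T)) = (2*T)*(1/(2*T)) = 1)
P = 6 (P = 6*1 = 6)
(-11 + P)*(-4) = (-11 + 6)*(-4) = -5*(-4) = 20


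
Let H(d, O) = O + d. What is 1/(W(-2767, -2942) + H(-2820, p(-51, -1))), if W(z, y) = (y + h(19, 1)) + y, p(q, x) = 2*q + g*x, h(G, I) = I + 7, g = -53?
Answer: -1/8745 ≈ -0.00011435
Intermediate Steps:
h(G, I) = 7 + I
p(q, x) = -53*x + 2*q (p(q, x) = 2*q - 53*x = -53*x + 2*q)
W(z, y) = 8 + 2*y (W(z, y) = (y + (7 + 1)) + y = (y + 8) + y = (8 + y) + y = 8 + 2*y)
1/(W(-2767, -2942) + H(-2820, p(-51, -1))) = 1/((8 + 2*(-2942)) + ((-53*(-1) + 2*(-51)) - 2820)) = 1/((8 - 5884) + ((53 - 102) - 2820)) = 1/(-5876 + (-49 - 2820)) = 1/(-5876 - 2869) = 1/(-8745) = -1/8745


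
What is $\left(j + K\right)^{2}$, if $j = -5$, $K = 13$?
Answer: $64$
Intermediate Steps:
$\left(j + K\right)^{2} = \left(-5 + 13\right)^{2} = 8^{2} = 64$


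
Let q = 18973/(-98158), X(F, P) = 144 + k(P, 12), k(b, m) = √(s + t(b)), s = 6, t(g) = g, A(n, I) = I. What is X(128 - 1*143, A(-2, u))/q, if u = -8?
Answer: -14134752/18973 - 98158*I*√2/18973 ≈ -744.99 - 7.3165*I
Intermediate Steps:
k(b, m) = √(6 + b)
X(F, P) = 144 + √(6 + P)
q = -18973/98158 (q = 18973*(-1/98158) = -18973/98158 ≈ -0.19329)
X(128 - 1*143, A(-2, u))/q = (144 + √(6 - 8))/(-18973/98158) = (144 + √(-2))*(-98158/18973) = (144 + I*√2)*(-98158/18973) = -14134752/18973 - 98158*I*√2/18973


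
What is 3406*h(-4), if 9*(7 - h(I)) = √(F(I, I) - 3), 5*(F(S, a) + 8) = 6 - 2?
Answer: 23842 - 3406*I*√255/45 ≈ 23842.0 - 1208.7*I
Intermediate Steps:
F(S, a) = -36/5 (F(S, a) = -8 + (6 - 2)/5 = -8 + (⅕)*4 = -8 + ⅘ = -36/5)
h(I) = 7 - I*√255/45 (h(I) = 7 - √(-36/5 - 3)/9 = 7 - I*√255/45)
3406*h(-4) = 3406*(7 - I*√255/45) = 23842 - 3406*I*√255/45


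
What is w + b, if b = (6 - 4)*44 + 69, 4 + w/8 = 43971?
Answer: 351893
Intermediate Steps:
w = 351736 (w = -32 + 8*43971 = -32 + 351768 = 351736)
b = 157 (b = 2*44 + 69 = 88 + 69 = 157)
w + b = 351736 + 157 = 351893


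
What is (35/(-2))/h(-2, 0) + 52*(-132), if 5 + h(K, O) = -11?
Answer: -219613/32 ≈ -6862.9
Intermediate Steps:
h(K, O) = -16 (h(K, O) = -5 - 11 = -16)
(35/(-2))/h(-2, 0) + 52*(-132) = (35/(-2))/(-16) + 52*(-132) = (35*(-½))*(-1/16) - 6864 = -35/2*(-1/16) - 6864 = 35/32 - 6864 = -219613/32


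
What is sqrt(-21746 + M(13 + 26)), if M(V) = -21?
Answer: I*sqrt(21767) ≈ 147.54*I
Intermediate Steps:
sqrt(-21746 + M(13 + 26)) = sqrt(-21746 - 21) = sqrt(-21767) = I*sqrt(21767)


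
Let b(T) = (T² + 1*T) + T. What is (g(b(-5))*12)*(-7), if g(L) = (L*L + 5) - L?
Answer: -18060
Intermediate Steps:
b(T) = T² + 2*T (b(T) = (T² + T) + T = (T + T²) + T = T² + 2*T)
g(L) = 5 + L² - L (g(L) = (L² + 5) - L = (5 + L²) - L = 5 + L² - L)
(g(b(-5))*12)*(-7) = ((5 + (-5*(2 - 5))² - (-5)*(2 - 5))*12)*(-7) = ((5 + (-5*(-3))² - (-5)*(-3))*12)*(-7) = ((5 + 15² - 1*15)*12)*(-7) = ((5 + 225 - 15)*12)*(-7) = (215*12)*(-7) = 2580*(-7) = -18060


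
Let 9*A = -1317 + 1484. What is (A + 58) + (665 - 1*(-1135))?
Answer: 16889/9 ≈ 1876.6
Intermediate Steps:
A = 167/9 (A = (-1317 + 1484)/9 = (⅑)*167 = 167/9 ≈ 18.556)
(A + 58) + (665 - 1*(-1135)) = (167/9 + 58) + (665 - 1*(-1135)) = 689/9 + (665 + 1135) = 689/9 + 1800 = 16889/9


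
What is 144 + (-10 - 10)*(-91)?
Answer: 1964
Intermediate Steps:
144 + (-10 - 10)*(-91) = 144 - 20*(-91) = 144 + 1820 = 1964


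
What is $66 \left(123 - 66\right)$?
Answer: $3762$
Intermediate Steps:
$66 \left(123 - 66\right) = 66 \cdot 57 = 3762$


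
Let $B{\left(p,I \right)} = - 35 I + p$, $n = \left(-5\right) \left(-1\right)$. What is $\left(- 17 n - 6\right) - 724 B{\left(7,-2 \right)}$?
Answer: $-55839$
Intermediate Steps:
$n = 5$
$B{\left(p,I \right)} = p - 35 I$
$\left(- 17 n - 6\right) - 724 B{\left(7,-2 \right)} = \left(\left(-17\right) 5 - 6\right) - 724 \left(7 - -70\right) = \left(-85 - 6\right) - 724 \left(7 + 70\right) = -91 - 55748 = -55839$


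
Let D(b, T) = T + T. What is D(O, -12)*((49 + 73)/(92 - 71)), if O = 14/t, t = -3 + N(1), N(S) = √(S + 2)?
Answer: -976/7 ≈ -139.43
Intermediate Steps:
N(S) = √(2 + S)
t = -3 + √3 (t = -3 + √(2 + 1) = -3 + √3 ≈ -1.2680)
O = 14/(-3 + √3) ≈ -11.041
D(b, T) = 2*T
D(O, -12)*((49 + 73)/(92 - 71)) = (2*(-12))*((49 + 73)/(92 - 71)) = -2928/21 = -24*122/21 = -976/7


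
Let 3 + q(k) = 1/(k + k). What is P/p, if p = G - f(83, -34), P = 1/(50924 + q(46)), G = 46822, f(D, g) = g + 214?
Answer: 46/109252658293 ≈ 4.2104e-10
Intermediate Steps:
f(D, g) = 214 + g
q(k) = -3 + 1/(2*k) (q(k) = -3 + 1/(k + k) = -3 + 1/(2*k))
P = 92/4684733 (P = 1/(50924 + (-3 + (½)/46)) = 1/(50924 + (-3 + (½)*(1/46))) = 1/(50924 + (-3 + 1/92)) = 1/(50924 - 275/92) = 1/(4684733/92) = 92/4684733 ≈ 1.9638e-5)
p = 46642 (p = 46822 - (214 - 34) = 46822 - 1*180 = 46822 - 180 = 46642)
P/p = (92/4684733)/46642 = (92/4684733)*(1/46642) = 46/109252658293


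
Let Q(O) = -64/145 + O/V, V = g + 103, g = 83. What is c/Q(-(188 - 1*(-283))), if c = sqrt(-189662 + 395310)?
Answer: -35960*sqrt(12853)/26733 ≈ -152.50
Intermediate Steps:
c = 4*sqrt(12853) (c = sqrt(205648) = 4*sqrt(12853) ≈ 453.48)
V = 186 (V = 83 + 103 = 186)
Q(O) = -64/145 + O/186
c/Q(-(188 - 1*(-283))) = (4*sqrt(12853))/(-64/145 + (-(188 - 1*(-283)))/186) = (4*sqrt(12853))/(-64/145 + (-(188 + 283))/186) = (4*sqrt(12853))/(-64/145 + (-1*471)/186) = (4*sqrt(12853))/(-64/145 + (1/186)*(-471)) = (4*sqrt(12853))/(-64/145 - 157/62) = (4*sqrt(12853))/(-26733/8990) = (4*sqrt(12853))*(-8990/26733) = -35960*sqrt(12853)/26733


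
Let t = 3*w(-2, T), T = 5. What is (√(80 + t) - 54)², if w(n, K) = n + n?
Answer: 2984 - 216*√17 ≈ 2093.4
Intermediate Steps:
w(n, K) = 2*n
t = -12 (t = 3*(2*(-2)) = 3*(-4) = -12)
(√(80 + t) - 54)² = (√(80 - 12) - 54)² = (√68 - 54)² = (2*√17 - 54)² = (-54 + 2*√17)²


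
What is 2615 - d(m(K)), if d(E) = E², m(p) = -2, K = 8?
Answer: 2611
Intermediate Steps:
2615 - d(m(K)) = 2615 - 1*(-2)² = 2615 - 1*4 = 2615 - 4 = 2611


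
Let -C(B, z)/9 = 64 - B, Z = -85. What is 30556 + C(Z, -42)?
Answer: 29215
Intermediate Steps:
C(B, z) = -576 + 9*B (C(B, z) = -9*(64 - B) = -576 + 9*B)
30556 + C(Z, -42) = 30556 + (-576 + 9*(-85)) = 30556 + (-576 - 765) = 30556 - 1341 = 29215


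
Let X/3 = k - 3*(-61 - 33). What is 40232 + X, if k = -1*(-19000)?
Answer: 98078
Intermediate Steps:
k = 19000
X = 57846 (X = 3*(19000 - 3*(-61 - 33)) = 3*(19000 - 3*(-94)) = 3*(19000 + 282) = 3*19282 = 57846)
40232 + X = 40232 + 57846 = 98078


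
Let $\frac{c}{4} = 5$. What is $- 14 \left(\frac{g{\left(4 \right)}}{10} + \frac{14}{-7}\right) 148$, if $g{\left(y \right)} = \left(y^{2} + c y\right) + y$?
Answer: $-16576$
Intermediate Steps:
$c = 20$ ($c = 4 \cdot 5 = 20$)
$g{\left(y \right)} = y^{2} + 21 y$ ($g{\left(y \right)} = \left(y^{2} + 20 y\right) + y = y^{2} + 21 y$)
$- 14 \left(\frac{g{\left(4 \right)}}{10} + \frac{14}{-7}\right) 148 = - 14 \left(\frac{4 \left(21 + 4\right)}{10} + \frac{14}{-7}\right) 148 = - 14 \left(4 \cdot 25 \cdot \frac{1}{10} + 14 \left(- \frac{1}{7}\right)\right) 148 = - 14 \left(100 \cdot \frac{1}{10} - 2\right) 148 = - 14 \left(10 - 2\right) 148 = - 14 \cdot 8 \cdot 148 = \left(-14\right) 1184 = -16576$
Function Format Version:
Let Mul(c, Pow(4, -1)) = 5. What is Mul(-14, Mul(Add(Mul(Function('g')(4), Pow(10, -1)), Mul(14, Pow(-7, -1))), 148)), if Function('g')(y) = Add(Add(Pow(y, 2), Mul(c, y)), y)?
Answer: -16576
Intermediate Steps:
c = 20 (c = Mul(4, 5) = 20)
Function('g')(y) = Add(Pow(y, 2), Mul(21, y)) (Function('g')(y) = Add(Add(Pow(y, 2), Mul(20, y)), y) = Add(Pow(y, 2), Mul(21, y)))
Mul(-14, Mul(Add(Mul(Function('g')(4), Pow(10, -1)), Mul(14, Pow(-7, -1))), 148)) = Mul(-14, Mul(Add(Mul(Mul(4, Add(21, 4)), Pow(10, -1)), Mul(14, Pow(-7, -1))), 148)) = Mul(-14, Mul(Add(Mul(Mul(4, 25), Rational(1, 10)), Mul(14, Rational(-1, 7))), 148)) = Mul(-14, Mul(Add(Mul(100, Rational(1, 10)), -2), 148)) = Mul(-14, Mul(Add(10, -2), 148)) = Mul(-14, Mul(8, 148)) = Mul(-14, 1184) = -16576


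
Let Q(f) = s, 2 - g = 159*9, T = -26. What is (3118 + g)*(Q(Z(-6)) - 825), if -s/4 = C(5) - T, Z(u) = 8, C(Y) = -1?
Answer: -1562325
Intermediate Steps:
g = -1429 (g = 2 - 159*9 = 2 - 1*1431 = 2 - 1431 = -1429)
s = -100 (s = -4*(-1 - 1*(-26)) = -4*(-1 + 26) = -4*25 = -100)
Q(f) = -100
(3118 + g)*(Q(Z(-6)) - 825) = (3118 - 1429)*(-100 - 825) = 1689*(-925) = -1562325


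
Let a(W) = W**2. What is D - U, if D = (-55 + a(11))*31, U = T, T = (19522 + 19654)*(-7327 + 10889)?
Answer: -139542866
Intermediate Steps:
T = 139544912 (T = 39176*3562 = 139544912)
U = 139544912
D = 2046 (D = (-55 + 11**2)*31 = (-55 + 121)*31 = 66*31 = 2046)
D - U = 2046 - 1*139544912 = 2046 - 139544912 = -139542866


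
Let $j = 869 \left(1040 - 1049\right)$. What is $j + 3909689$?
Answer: $3901868$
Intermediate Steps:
$j = -7821$ ($j = 869 \left(-9\right) = -7821$)
$j + 3909689 = -7821 + 3909689 = 3901868$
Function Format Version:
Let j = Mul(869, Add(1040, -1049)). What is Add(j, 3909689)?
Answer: 3901868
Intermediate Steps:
j = -7821 (j = Mul(869, -9) = -7821)
Add(j, 3909689) = Add(-7821, 3909689) = 3901868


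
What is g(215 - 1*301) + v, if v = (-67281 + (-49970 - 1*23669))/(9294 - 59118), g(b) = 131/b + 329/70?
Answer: 8040949/1339020 ≈ 6.0051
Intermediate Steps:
g(b) = 47/10 + 131/b (g(b) = 131/b + 329*(1/70) = 131/b + 47/10 = 47/10 + 131/b)
v = 17615/6228 (v = (-67281 + (-49970 - 23669))/(-49824) = (-67281 - 73639)*(-1/49824) = -140920*(-1/49824) = 17615/6228 ≈ 2.8284)
g(215 - 1*301) + v = (47/10 + 131/(215 - 1*301)) + 17615/6228 = (47/10 + 131/(215 - 301)) + 17615/6228 = (47/10 + 131/(-86)) + 17615/6228 = (47/10 + 131*(-1/86)) + 17615/6228 = (47/10 - 131/86) + 17615/6228 = 683/215 + 17615/6228 = 8040949/1339020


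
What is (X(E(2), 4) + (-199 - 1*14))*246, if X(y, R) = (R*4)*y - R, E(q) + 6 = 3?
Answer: -65190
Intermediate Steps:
E(q) = -3 (E(q) = -6 + 3 = -3)
X(y, R) = -R + 4*R*y (X(y, R) = (4*R)*y - R = 4*R*y - R = -R + 4*R*y)
(X(E(2), 4) + (-199 - 1*14))*246 = (4*(-1 + 4*(-3)) + (-199 - 1*14))*246 = (4*(-1 - 12) + (-199 - 14))*246 = (4*(-13) - 213)*246 = (-52 - 213)*246 = -265*246 = -65190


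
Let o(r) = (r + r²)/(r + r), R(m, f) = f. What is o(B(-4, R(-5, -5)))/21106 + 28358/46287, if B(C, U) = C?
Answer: 1196909035/1953866844 ≈ 0.61259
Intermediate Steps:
o(r) = (r + r²)/(2*r) (o(r) = (r + r²)/((2*r)) = (r + r²)*(1/(2*r)) = (r + r²)/(2*r))
o(B(-4, R(-5, -5)))/21106 + 28358/46287 = (½ + (½)*(-4))/21106 + 28358/46287 = (½ - 2)*(1/21106) + 28358*(1/46287) = -3/2*1/21106 + 28358/46287 = -3/42212 + 28358/46287 = 1196909035/1953866844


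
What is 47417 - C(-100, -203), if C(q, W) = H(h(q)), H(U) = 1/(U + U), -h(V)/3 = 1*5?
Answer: 1422511/30 ≈ 47417.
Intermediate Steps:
h(V) = -15 (h(V) = -3*5 = -15)
H(U) = 1/(2*U)
C(q, W) = -1/30 (C(q, W) = (1/2)/(-15) = (1/2)*(-1/15) = -1/30)
47417 - C(-100, -203) = 47417 - 1*(-1/30) = 47417 + 1/30 = 1422511/30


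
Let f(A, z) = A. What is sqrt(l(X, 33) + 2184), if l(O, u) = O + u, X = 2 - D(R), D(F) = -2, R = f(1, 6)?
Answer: sqrt(2221) ≈ 47.128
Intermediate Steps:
R = 1
X = 4 (X = 2 - 1*(-2) = 2 + 2 = 4)
sqrt(l(X, 33) + 2184) = sqrt((4 + 33) + 2184) = sqrt(37 + 2184) = sqrt(2221)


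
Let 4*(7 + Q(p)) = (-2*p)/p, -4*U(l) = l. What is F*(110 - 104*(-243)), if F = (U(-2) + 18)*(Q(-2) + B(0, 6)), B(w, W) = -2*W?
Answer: -18313113/2 ≈ -9.1566e+6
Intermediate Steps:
U(l) = -l/4
Q(p) = -15/2 (Q(p) = -7 + ((-2*p)/p)/4 = -7 + (1/4)*(-2) = -7 - 1/2 = -15/2)
F = -1443/4 (F = (-1/4*(-2) + 18)*(-15/2 - 2*6) = (1/2 + 18)*(-15/2 - 12) = (37/2)*(-39/2) = -1443/4 ≈ -360.75)
F*(110 - 104*(-243)) = -1443*(110 - 104*(-243))/4 = -1443*(110 + 25272)/4 = -1443/4*25382 = -18313113/2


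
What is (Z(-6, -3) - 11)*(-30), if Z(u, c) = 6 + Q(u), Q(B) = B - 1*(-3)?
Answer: 240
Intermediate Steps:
Q(B) = 3 + B (Q(B) = B + 3 = 3 + B)
Z(u, c) = 9 + u (Z(u, c) = 6 + (3 + u) = 9 + u)
(Z(-6, -3) - 11)*(-30) = ((9 - 6) - 11)*(-30) = (3 - 11)*(-30) = -8*(-30) = 240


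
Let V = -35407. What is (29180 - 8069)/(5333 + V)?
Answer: -21111/30074 ≈ -0.70197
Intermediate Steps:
(29180 - 8069)/(5333 + V) = (29180 - 8069)/(5333 - 35407) = 21111/(-30074) = 21111*(-1/30074) = -21111/30074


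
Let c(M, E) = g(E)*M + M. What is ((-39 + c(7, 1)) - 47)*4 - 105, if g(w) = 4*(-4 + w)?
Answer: -757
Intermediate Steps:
g(w) = -16 + 4*w
c(M, E) = M + M*(-16 + 4*E) (c(M, E) = (-16 + 4*E)*M + M = M*(-16 + 4*E) + M = M + M*(-16 + 4*E))
((-39 + c(7, 1)) - 47)*4 - 105 = ((-39 + 7*(-15 + 4*1)) - 47)*4 - 105 = ((-39 + 7*(-15 + 4)) - 47)*4 - 105 = ((-39 + 7*(-11)) - 47)*4 - 105 = ((-39 - 77) - 47)*4 - 105 = (-116 - 47)*4 - 105 = -163*4 - 105 = -652 - 105 = -757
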